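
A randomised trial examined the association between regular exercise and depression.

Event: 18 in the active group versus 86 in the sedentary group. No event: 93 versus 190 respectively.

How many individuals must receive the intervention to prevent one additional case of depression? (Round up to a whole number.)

Risk in treated group = 18/111 = 0.16216; risk in control = 86/276 = 0.31159.
Absolute risk reduction = 0.31159 − 0.16216 = 0.14943
NNT = 1 / ARR = 1 / 0.14943 = 6.692 → round up → 7

7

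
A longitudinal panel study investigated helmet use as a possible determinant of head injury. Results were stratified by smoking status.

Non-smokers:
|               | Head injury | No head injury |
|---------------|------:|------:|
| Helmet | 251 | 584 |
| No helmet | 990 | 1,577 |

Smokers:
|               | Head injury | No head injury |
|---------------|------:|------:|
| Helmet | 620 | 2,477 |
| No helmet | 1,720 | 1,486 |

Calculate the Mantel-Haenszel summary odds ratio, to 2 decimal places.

0.31

OR_MH = Σ(aᵢdᵢ/nᵢ) / Σ(bᵢcᵢ/nᵢ), where nᵢ is the stratum total.
Stratum 1 (Non-smokers): n = 3402; a·d/n = 251·1577/3402 = 116.3513; b·c/n = 584·990/3402 = 169.9471
Stratum 2 (Smokers): n = 6303; a·d/n = 620·1486/6303 = 146.1717; b·c/n = 2477·1720/6303 = 675.9384
OR_MH = (116.3513 + 146.1717) / (169.9471 + 675.9384) = 262.5229 / 845.8855 = 0.31035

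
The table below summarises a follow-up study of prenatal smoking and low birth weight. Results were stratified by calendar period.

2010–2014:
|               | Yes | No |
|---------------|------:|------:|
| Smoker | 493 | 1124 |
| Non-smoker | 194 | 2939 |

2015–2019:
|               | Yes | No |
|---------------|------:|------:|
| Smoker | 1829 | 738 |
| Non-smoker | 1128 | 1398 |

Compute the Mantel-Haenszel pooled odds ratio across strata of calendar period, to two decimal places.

3.86

OR_MH = Σ(aᵢdᵢ/nᵢ) / Σ(bᵢcᵢ/nᵢ), where nᵢ is the stratum total.
Stratum 1 (2010–2014): n = 4750; a·d/n = 493·2939/4750 = 305.0373; b·c/n = 1124·194/4750 = 45.9065
Stratum 2 (2015–2019): n = 5093; a·d/n = 1829·1398/5093 = 502.0503; b·c/n = 738·1128/5093 = 163.4526
OR_MH = (305.0373 + 502.0503) / (45.9065 + 163.4526) = 807.0875 / 209.3591 = 3.85504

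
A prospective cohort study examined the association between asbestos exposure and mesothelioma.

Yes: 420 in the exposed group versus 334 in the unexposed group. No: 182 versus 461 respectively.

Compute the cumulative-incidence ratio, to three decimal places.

1.661

From the description: a = 420, b = 182, c = 334, d = 461.
Risk in exposed = 420/602 = 0.69767; risk in unexposed = 334/795 = 0.42013.
RR = 0.69767 / 0.42013 = 1.66063
The risk among the exposed is 1.66 times that among the unexposed.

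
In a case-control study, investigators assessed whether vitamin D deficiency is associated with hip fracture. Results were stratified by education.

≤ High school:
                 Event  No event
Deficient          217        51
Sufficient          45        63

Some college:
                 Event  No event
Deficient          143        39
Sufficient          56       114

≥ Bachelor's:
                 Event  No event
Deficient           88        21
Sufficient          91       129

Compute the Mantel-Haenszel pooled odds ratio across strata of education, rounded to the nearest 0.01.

OR_MH = Σ(aᵢdᵢ/nᵢ) / Σ(bᵢcᵢ/nᵢ), where nᵢ is the stratum total.
Stratum 1 (≤ High school): n = 376; a·d/n = 217·63/376 = 36.3590; b·c/n = 51·45/376 = 6.1037
Stratum 2 (Some college): n = 352; a·d/n = 143·114/352 = 46.3125; b·c/n = 39·56/352 = 6.2045
Stratum 3 (≥ Bachelor's): n = 329; a·d/n = 88·129/329 = 34.5046; b·c/n = 21·91/329 = 5.8085
OR_MH = (36.3590 + 46.3125 + 34.5046) / (6.1037 + 6.2045 + 5.8085) = 117.1761 / 18.1168 = 6.46782

6.47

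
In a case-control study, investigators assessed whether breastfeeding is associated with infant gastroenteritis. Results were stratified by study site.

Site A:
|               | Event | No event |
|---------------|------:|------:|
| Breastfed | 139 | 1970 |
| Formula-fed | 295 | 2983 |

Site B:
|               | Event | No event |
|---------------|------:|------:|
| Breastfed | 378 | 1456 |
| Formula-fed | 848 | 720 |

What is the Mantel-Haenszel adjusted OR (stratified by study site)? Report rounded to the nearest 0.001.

OR_MH = Σ(aᵢdᵢ/nᵢ) / Σ(bᵢcᵢ/nᵢ), where nᵢ is the stratum total.
Stratum 1 (Site A): n = 5387; a·d/n = 139·2983/5387 = 76.9699; b·c/n = 1970·295/5387 = 107.8801
Stratum 2 (Site B): n = 3402; a·d/n = 378·720/3402 = 80.0000; b·c/n = 1456·848/3402 = 362.9300
OR_MH = (76.9699 + 80.0000) / (107.8801 + 362.9300) = 156.9699 / 470.8101 = 0.33340

0.333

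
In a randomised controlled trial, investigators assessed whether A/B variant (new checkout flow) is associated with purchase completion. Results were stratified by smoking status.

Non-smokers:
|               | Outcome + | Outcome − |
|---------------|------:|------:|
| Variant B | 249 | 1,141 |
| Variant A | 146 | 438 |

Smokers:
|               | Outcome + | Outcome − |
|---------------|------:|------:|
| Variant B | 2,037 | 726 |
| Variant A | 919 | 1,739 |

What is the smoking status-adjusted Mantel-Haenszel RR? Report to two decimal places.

1.88

RR_MH = Σ(aᵢ·n₀ᵢ/nᵢ) / Σ(cᵢ·n₁ᵢ/nᵢ), with n₁ᵢ = aᵢ+bᵢ (exposed), n₀ᵢ = cᵢ+dᵢ (unexposed), nᵢ = n₁ᵢ+n₀ᵢ.
Stratum 1 (Non-smokers): n₁ = 1390, n₀ = 584, n = 1974; a·n₀/n = 249·584/1974 = 73.6657; c·n₁/n = 146·1390/1974 = 102.8065
Stratum 2 (Smokers): n₁ = 2763, n₀ = 2658, n = 5421; a·n₀/n = 2037·2658/5421 = 998.7726; c·n₁/n = 919·2763/5421 = 468.4001
RR_MH = (73.6657 + 998.7726) / (102.8065 + 468.4001) = 1072.4382 / 571.2066 = 1.87750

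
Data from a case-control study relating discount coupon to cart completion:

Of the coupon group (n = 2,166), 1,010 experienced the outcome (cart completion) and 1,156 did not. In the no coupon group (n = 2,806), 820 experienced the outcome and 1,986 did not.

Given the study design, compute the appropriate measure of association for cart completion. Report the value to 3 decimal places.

From the description: a = 1010, b = 1156, c = 820, d = 1986.
This is a case-control study: participants were sampled on outcome status, so risks in the source population cannot be estimated directly — relative risk is not valid here. The odds ratio is the appropriate measure.
OR = (a·d)/(b·c) = (1010 × 1986) / (1156 × 820) = 2005860 / 947920 = 2.11606

2.116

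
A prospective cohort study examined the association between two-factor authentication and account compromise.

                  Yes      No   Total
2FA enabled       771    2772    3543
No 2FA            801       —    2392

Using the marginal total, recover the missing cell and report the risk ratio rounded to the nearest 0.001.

0.650

The missing cell is in the unexposed row: 2392 − 801 = 1591.
So a = 771, b = 2772, c = 801, d = 1591.
RR = [a/(a+b)] / [c/(c+d)] = (771/3543) / (801/2392) = 0.21761/0.33487 = 0.64985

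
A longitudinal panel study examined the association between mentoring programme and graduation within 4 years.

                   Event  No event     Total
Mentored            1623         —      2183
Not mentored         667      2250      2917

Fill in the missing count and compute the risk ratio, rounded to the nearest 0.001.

3.251

The missing cell is in the exposed row: 2183 − 1623 = 560.
So a = 1623, b = 560, c = 667, d = 2250.
RR = [a/(a+b)] / [c/(c+d)] = (1623/2183) / (667/2917) = 0.74347/0.22866 = 3.25144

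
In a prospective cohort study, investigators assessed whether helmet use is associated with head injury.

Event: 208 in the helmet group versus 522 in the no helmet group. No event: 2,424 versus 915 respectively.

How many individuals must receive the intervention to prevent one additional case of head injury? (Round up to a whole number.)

Risk in treated group = 208/2632 = 0.07903; risk in control = 522/1437 = 0.36326.
Absolute risk reduction = 0.36326 − 0.07903 = 0.28423
NNT = 1 / ARR = 1 / 0.28423 = 3.518 → round up → 4

4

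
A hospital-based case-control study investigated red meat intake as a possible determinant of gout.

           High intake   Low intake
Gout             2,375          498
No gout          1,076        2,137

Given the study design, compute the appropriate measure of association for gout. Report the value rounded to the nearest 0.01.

9.47

Reading the table with exposure as columns: a = 2375 (High intake, case), b = 1076 (High intake, non-case), c = 498 (Low intake, case), d = 2137.
This is a hospital-based case-control study: participants were sampled on outcome status, so risks in the source population cannot be estimated directly — relative risk is not valid here. The odds ratio is the appropriate measure.
OR = (a·d)/(b·c) = (2375 × 2137) / (1076 × 498) = 5075375 / 535848 = 9.47167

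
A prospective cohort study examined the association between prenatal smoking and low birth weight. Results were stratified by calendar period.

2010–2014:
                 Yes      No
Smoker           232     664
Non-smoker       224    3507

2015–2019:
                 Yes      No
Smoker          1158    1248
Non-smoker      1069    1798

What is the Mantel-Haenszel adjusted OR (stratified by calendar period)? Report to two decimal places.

2.00

OR_MH = Σ(aᵢdᵢ/nᵢ) / Σ(bᵢcᵢ/nᵢ), where nᵢ is the stratum total.
Stratum 1 (2010–2014): n = 4627; a·d/n = 232·3507/4627 = 175.8427; b·c/n = 664·224/4627 = 32.1452
Stratum 2 (2015–2019): n = 5273; a·d/n = 1158·1798/5273 = 394.8576; b·c/n = 1248·1069/5273 = 253.0082
OR_MH = (175.8427 + 394.8576) / (32.1452 + 253.0082) = 570.7002 / 285.1534 = 2.00138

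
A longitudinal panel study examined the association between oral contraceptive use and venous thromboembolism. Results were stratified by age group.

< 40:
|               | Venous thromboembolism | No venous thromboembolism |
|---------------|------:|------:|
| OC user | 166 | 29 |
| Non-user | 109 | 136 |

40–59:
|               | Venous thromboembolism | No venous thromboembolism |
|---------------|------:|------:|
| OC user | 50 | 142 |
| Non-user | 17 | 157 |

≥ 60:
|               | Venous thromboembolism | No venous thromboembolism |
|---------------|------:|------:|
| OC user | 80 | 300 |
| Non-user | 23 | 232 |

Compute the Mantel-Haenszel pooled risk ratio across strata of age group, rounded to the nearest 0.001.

2.089

RR_MH = Σ(aᵢ·n₀ᵢ/nᵢ) / Σ(cᵢ·n₁ᵢ/nᵢ), with n₁ᵢ = aᵢ+bᵢ (exposed), n₀ᵢ = cᵢ+dᵢ (unexposed), nᵢ = n₁ᵢ+n₀ᵢ.
Stratum 1 (< 40): n₁ = 195, n₀ = 245, n = 440; a·n₀/n = 166·245/440 = 92.4318; c·n₁/n = 109·195/440 = 48.3068
Stratum 2 (40–59): n₁ = 192, n₀ = 174, n = 366; a·n₀/n = 50·174/366 = 23.7705; c·n₁/n = 17·192/366 = 8.9180
Stratum 3 (≥ 60): n₁ = 380, n₀ = 255, n = 635; a·n₀/n = 80·255/635 = 32.1260; c·n₁/n = 23·380/635 = 13.7638
RR_MH = (92.4318 + 23.7705 + 32.1260) / (48.3068 + 8.9180 + 13.7638) = 148.3283 / 70.9886 = 2.08947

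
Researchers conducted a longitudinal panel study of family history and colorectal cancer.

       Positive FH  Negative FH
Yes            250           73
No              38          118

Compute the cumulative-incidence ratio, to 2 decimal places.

Reading the table with exposure as columns: a = 250 (Positive FH, case), b = 38 (Positive FH, non-case), c = 73 (Negative FH, case), d = 118.
Risk in exposed = 250/288 = 0.86806; risk in unexposed = 73/191 = 0.38220.
RR = 0.86806 / 0.38220 = 2.27121
The risk among the exposed is 2.27 times that among the unexposed.

2.27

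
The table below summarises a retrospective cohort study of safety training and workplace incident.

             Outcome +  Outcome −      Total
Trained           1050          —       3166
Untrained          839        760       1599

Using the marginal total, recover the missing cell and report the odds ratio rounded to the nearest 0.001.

The missing cell is in the exposed row: 3166 − 1050 = 2116.
So a = 1050, b = 2116, c = 839, d = 760.
OR = (a·d)/(b·c) = (1050 × 760) / (2116 × 839) = 798000 / 1775324 = 0.44950

0.449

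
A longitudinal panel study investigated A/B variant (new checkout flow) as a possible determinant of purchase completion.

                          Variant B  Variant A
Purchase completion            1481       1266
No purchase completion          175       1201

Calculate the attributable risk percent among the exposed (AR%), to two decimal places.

Reading the table with exposure as columns: a = 1481 (Variant B, case), b = 175 (Variant B, non-case), c = 1266 (Variant A, case), d = 1201.
Risk in exposed = 1481/1656 = 0.89432; risk in unexposed = 1266/2467 = 0.51317.
RR = 0.89432/0.51317 = 1.74273
AR% = (RR − 1)/RR × 100 = (1.74273 − 1)/1.74273 × 100 = 42.6188%

42.62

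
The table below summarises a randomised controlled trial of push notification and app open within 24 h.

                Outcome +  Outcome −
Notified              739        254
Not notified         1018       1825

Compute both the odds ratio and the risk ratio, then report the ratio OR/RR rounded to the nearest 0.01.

2.51

Cells: a = 739, b = 254, c = 1018, d = 1825.
OR = (739·1825)/(254·1018) = 1348675/258572 = 5.21586
Risk in exposed = 739/993 = 0.74421; risk in unexposed = 1018/2843 = 0.35807; RR = 2.07838
OR/RR = 5.21586 / 2.07838 = 2.50958
The outcome is not rare, so the OR lies further from 1 than the RR.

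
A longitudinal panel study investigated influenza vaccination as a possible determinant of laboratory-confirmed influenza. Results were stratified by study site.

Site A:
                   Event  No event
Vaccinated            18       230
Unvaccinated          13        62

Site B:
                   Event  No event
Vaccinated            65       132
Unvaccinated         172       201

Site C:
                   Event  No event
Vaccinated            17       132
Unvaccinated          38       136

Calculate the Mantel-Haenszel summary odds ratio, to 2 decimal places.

OR_MH = Σ(aᵢdᵢ/nᵢ) / Σ(bᵢcᵢ/nᵢ), where nᵢ is the stratum total.
Stratum 1 (Site A): n = 323; a·d/n = 18·62/323 = 3.4551; b·c/n = 230·13/323 = 9.2570
Stratum 2 (Site B): n = 570; a·d/n = 65·201/570 = 22.9211; b·c/n = 132·172/570 = 39.8316
Stratum 3 (Site C): n = 323; a·d/n = 17·136/323 = 7.1579; b·c/n = 132·38/323 = 15.5294
OR_MH = (3.4551 + 22.9211 + 7.1579) / (9.2570 + 39.8316 + 15.5294) = 33.5341 / 64.6180 = 0.51896

0.52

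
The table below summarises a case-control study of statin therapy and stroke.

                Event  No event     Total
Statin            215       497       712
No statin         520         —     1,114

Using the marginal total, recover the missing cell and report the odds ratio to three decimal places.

0.494

The missing cell is in the unexposed row: 1114 − 520 = 594.
So a = 215, b = 497, c = 520, d = 594.
OR = (a·d)/(b·c) = (215 × 594) / (497 × 520) = 127710 / 258440 = 0.49416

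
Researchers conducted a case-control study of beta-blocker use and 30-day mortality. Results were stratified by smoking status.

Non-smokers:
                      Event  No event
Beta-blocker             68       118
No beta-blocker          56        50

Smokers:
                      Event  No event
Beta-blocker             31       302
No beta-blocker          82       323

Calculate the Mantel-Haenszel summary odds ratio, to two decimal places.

OR_MH = Σ(aᵢdᵢ/nᵢ) / Σ(bᵢcᵢ/nᵢ), where nᵢ is the stratum total.
Stratum 1 (Non-smokers): n = 292; a·d/n = 68·50/292 = 11.6438; b·c/n = 118·56/292 = 22.6301
Stratum 2 (Smokers): n = 738; a·d/n = 31·323/738 = 13.5678; b·c/n = 302·82/738 = 33.5556
OR_MH = (11.6438 + 13.5678) / (22.6301 + 33.5556) = 25.2116 / 56.1857 = 0.44872

0.45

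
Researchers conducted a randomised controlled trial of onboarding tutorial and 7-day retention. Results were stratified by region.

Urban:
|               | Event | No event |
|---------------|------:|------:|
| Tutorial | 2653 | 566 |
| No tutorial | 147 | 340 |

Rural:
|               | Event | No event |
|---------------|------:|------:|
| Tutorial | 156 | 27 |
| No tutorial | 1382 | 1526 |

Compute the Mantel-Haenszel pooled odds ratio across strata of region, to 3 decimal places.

OR_MH = Σ(aᵢdᵢ/nᵢ) / Σ(bᵢcᵢ/nᵢ), where nᵢ is the stratum total.
Stratum 1 (Urban): n = 3706; a·d/n = 2653·340/3706 = 243.3945; b·c/n = 566·147/3706 = 22.4506
Stratum 2 (Rural): n = 3091; a·d/n = 156·1526/3091 = 77.0159; b·c/n = 27·1382/3091 = 12.0718
OR_MH = (243.3945 + 77.0159) / (22.4506 + 12.0718) = 320.4103 / 34.5224 = 9.28122

9.281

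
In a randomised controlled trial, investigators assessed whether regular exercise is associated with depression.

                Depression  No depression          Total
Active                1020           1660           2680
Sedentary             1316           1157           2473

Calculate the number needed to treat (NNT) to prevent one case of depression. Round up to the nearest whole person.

7

Risk in treated group = 1020/2680 = 0.38060; risk in control = 1316/2473 = 0.53215.
Absolute risk reduction = 0.53215 − 0.38060 = 0.15155
NNT = 1 / ARR = 1 / 0.15155 = 6.598 → round up → 7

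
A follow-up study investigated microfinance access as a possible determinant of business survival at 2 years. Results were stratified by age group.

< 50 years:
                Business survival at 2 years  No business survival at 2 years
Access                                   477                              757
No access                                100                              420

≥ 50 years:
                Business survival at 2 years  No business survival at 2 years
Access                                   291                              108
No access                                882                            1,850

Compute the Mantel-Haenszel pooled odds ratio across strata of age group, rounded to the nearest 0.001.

3.889

OR_MH = Σ(aᵢdᵢ/nᵢ) / Σ(bᵢcᵢ/nᵢ), where nᵢ is the stratum total.
Stratum 1 (< 50 years): n = 1754; a·d/n = 477·420/1754 = 114.2189; b·c/n = 757·100/1754 = 43.1585
Stratum 2 (≥ 50 years): n = 3131; a·d/n = 291·1850/3131 = 171.9419; b·c/n = 108·882/3131 = 30.4235
OR_MH = (114.2189 + 171.9419) / (43.1585 + 30.4235) = 286.1608 / 73.5820 = 3.88901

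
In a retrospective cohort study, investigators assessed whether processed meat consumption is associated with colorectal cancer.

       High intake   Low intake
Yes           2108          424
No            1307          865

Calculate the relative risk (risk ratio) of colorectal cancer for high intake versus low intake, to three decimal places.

Reading the table with exposure as columns: a = 2108 (High intake, case), b = 1307 (High intake, non-case), c = 424 (Low intake, case), d = 865.
Risk in exposed = 2108/3415 = 0.61728; risk in unexposed = 424/1289 = 0.32894.
RR = 0.61728 / 0.32894 = 1.87658
The risk among the exposed is 1.88 times that among the unexposed.

1.877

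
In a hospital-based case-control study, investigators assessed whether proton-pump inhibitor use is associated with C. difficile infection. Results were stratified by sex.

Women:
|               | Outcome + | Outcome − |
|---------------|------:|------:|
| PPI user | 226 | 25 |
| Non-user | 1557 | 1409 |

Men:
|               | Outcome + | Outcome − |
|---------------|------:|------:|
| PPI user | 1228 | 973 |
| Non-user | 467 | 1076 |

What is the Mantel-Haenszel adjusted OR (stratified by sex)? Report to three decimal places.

3.386

OR_MH = Σ(aᵢdᵢ/nᵢ) / Σ(bᵢcᵢ/nᵢ), where nᵢ is the stratum total.
Stratum 1 (Women): n = 3217; a·d/n = 226·1409/3217 = 98.9848; b·c/n = 25·1557/3217 = 12.0998
Stratum 2 (Men): n = 3744; a·d/n = 1228·1076/3744 = 352.9188; b·c/n = 973·467/3744 = 121.3651
OR_MH = (98.9848 + 352.9188) / (12.0998 + 121.3651) = 451.9036 / 133.4649 = 3.38594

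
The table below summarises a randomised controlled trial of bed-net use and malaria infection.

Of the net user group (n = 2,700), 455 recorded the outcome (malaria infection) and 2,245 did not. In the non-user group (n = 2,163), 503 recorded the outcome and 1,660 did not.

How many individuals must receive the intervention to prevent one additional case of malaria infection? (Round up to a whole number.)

16

Risk in treated group = 455/2700 = 0.16852; risk in control = 503/2163 = 0.23255.
Absolute risk reduction = 0.23255 − 0.16852 = 0.06403
NNT = 1 / ARR = 1 / 0.06403 = 15.618 → round up → 16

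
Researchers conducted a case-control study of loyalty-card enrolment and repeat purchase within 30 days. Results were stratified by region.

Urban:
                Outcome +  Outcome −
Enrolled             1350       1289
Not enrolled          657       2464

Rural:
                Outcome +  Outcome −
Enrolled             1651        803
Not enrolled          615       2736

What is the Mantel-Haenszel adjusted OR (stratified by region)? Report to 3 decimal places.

OR_MH = Σ(aᵢdᵢ/nᵢ) / Σ(bᵢcᵢ/nᵢ), where nᵢ is the stratum total.
Stratum 1 (Urban): n = 5760; a·d/n = 1350·2464/5760 = 577.5000; b·c/n = 1289·657/5760 = 147.0266
Stratum 2 (Rural): n = 5805; a·d/n = 1651·2736/5805 = 778.1457; b·c/n = 803·615/5805 = 85.0724
OR_MH = (577.5000 + 778.1457) / (147.0266 + 85.0724) = 1355.6457 / 232.0989 = 5.84081

5.841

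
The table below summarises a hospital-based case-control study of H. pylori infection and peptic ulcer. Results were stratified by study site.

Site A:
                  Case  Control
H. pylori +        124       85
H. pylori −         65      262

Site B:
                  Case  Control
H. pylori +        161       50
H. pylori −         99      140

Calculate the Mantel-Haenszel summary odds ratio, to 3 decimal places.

OR_MH = Σ(aᵢdᵢ/nᵢ) / Σ(bᵢcᵢ/nᵢ), where nᵢ is the stratum total.
Stratum 1 (Site A): n = 536; a·d/n = 124·262/536 = 60.6119; b·c/n = 85·65/536 = 10.3078
Stratum 2 (Site B): n = 450; a·d/n = 161·140/450 = 50.0889; b·c/n = 50·99/450 = 11.0000
OR_MH = (60.6119 + 50.0889) / (10.3078 + 11.0000) = 110.7008 / 21.3078 = 5.19531

5.195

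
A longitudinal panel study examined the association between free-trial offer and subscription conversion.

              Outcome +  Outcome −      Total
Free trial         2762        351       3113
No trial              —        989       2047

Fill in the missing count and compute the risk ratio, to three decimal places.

The missing cell is in the unexposed row: 2047 − 989 = 1058.
So a = 2762, b = 351, c = 1058, d = 989.
RR = [a/(a+b)] / [c/(c+d)] = (2762/3113) / (1058/2047) = 0.88725/0.51685 = 1.71663

1.717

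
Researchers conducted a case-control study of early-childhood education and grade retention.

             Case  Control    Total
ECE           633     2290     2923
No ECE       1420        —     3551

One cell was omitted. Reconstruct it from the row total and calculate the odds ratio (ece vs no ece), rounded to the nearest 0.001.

0.415

The missing cell is in the unexposed row: 3551 − 1420 = 2131.
So a = 633, b = 2290, c = 1420, d = 2131.
OR = (a·d)/(b·c) = (633 × 2131) / (2290 × 1420) = 1348923 / 3251800 = 0.41482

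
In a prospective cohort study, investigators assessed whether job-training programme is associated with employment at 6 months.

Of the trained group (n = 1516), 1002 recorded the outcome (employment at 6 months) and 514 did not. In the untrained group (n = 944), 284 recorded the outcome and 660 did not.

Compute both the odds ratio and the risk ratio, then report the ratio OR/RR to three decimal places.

2.062

From the description: a = 1002, b = 514, c = 284, d = 660.
OR = (1002·660)/(514·284) = 661320/145976 = 4.53033
Risk in exposed = 1002/1516 = 0.66095; risk in unexposed = 284/944 = 0.30085; RR = 2.19696
OR/RR = 4.53033 / 2.19696 = 2.06209
The outcome is not rare, so the OR lies further from 1 than the RR.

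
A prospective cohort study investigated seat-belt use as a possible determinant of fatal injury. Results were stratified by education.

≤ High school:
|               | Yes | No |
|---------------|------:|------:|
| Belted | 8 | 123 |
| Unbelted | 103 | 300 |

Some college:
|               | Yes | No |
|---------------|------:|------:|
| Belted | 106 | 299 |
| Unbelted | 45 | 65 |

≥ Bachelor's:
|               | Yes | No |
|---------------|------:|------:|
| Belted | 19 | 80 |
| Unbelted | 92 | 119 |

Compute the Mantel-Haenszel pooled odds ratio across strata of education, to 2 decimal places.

OR_MH = Σ(aᵢdᵢ/nᵢ) / Σ(bᵢcᵢ/nᵢ), where nᵢ is the stratum total.
Stratum 1 (≤ High school): n = 534; a·d/n = 8·300/534 = 4.4944; b·c/n = 123·103/534 = 23.7247
Stratum 2 (Some college): n = 515; a·d/n = 106·65/515 = 13.3786; b·c/n = 299·45/515 = 26.1262
Stratum 3 (≥ Bachelor's): n = 310; a·d/n = 19·119/310 = 7.2935; b·c/n = 80·92/310 = 23.7419
OR_MH = (4.4944 + 13.3786 + 7.2935) / (23.7247 + 26.1262 + 23.7419) = 25.1666 / 73.5929 = 0.34197

0.34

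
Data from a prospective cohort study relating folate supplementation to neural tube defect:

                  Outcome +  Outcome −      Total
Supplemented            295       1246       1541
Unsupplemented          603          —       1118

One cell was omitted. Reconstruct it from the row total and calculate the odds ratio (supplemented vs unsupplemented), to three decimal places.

0.202

The missing cell is in the unexposed row: 1118 − 603 = 515.
So a = 295, b = 1246, c = 603, d = 515.
OR = (a·d)/(b·c) = (295 × 515) / (1246 × 603) = 151925 / 751338 = 0.20221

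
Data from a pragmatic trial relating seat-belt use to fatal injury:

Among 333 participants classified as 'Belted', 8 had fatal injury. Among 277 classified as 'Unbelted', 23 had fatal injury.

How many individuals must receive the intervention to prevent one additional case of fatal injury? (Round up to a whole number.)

Risk in treated group = 8/333 = 0.02402; risk in control = 23/277 = 0.08303.
Absolute risk reduction = 0.08303 − 0.02402 = 0.05901
NNT = 1 / ARR = 1 / 0.05901 = 16.947 → round up → 17

17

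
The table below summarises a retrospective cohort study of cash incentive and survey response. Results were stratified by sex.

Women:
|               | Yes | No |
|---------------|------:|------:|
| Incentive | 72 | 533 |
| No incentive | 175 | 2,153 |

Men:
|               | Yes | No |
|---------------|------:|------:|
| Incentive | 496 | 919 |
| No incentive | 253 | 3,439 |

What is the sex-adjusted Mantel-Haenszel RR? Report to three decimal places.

RR_MH = Σ(aᵢ·n₀ᵢ/nᵢ) / Σ(cᵢ·n₁ᵢ/nᵢ), with n₁ᵢ = aᵢ+bᵢ (exposed), n₀ᵢ = cᵢ+dᵢ (unexposed), nᵢ = n₁ᵢ+n₀ᵢ.
Stratum 1 (Women): n₁ = 605, n₀ = 2328, n = 2933; a·n₀/n = 72·2328/2933 = 57.1483; c·n₁/n = 175·605/2933 = 36.0979
Stratum 2 (Men): n₁ = 1415, n₀ = 3692, n = 5107; a·n₀/n = 496·3692/5107 = 358.5729; c·n₁/n = 253·1415/5107 = 70.0989
RR_MH = (57.1483 + 358.5729) / (36.0979 + 70.0989) = 415.7213 / 106.1967 = 3.91463

3.915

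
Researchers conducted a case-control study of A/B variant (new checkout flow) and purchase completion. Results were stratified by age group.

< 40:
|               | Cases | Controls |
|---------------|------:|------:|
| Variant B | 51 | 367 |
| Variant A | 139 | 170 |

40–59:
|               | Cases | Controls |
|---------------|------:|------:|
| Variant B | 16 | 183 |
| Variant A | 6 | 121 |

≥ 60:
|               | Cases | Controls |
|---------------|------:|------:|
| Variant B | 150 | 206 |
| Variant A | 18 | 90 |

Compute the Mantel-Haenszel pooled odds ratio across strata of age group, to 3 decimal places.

OR_MH = Σ(aᵢdᵢ/nᵢ) / Σ(bᵢcᵢ/nᵢ), where nᵢ is the stratum total.
Stratum 1 (< 40): n = 727; a·d/n = 51·170/727 = 11.9257; b·c/n = 367·139/727 = 70.1692
Stratum 2 (40–59): n = 326; a·d/n = 16·121/326 = 5.9387; b·c/n = 183·6/326 = 3.3681
Stratum 3 (≥ 60): n = 464; a·d/n = 150·90/464 = 29.0948; b·c/n = 206·18/464 = 7.9914
OR_MH = (11.9257 + 5.9387 + 29.0948) / (70.1692 + 3.3681 + 7.9914) = 46.9592 / 81.5287 = 0.57598

0.576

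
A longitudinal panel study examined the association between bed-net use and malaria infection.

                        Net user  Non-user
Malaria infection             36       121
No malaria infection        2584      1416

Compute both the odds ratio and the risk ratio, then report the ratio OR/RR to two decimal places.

0.93

Reading the table with exposure as columns: a = 36 (Net user, case), b = 2584 (Net user, non-case), c = 121 (Non-user, case), d = 1416.
OR = (36·1416)/(2584·121) = 50976/312664 = 0.16304
Risk in exposed = 36/2620 = 0.01374; risk in unexposed = 121/1537 = 0.07872; RR = 0.17454
OR/RR = 0.16304 / 0.17454 = 0.93411
The outcome is rare in both groups, so OR ≈ RR (ratio near 1).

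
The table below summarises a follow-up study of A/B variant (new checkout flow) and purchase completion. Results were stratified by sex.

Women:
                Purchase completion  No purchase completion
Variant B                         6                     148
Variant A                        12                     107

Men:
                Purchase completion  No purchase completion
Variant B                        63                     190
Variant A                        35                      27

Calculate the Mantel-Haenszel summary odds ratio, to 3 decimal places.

OR_MH = Σ(aᵢdᵢ/nᵢ) / Σ(bᵢcᵢ/nᵢ), where nᵢ is the stratum total.
Stratum 1 (Women): n = 273; a·d/n = 6·107/273 = 2.3516; b·c/n = 148·12/273 = 6.5055
Stratum 2 (Men): n = 315; a·d/n = 63·27/315 = 5.4000; b·c/n = 190·35/315 = 21.1111
OR_MH = (2.3516 + 5.4000) / (6.5055 + 21.1111) = 7.7516 / 27.6166 = 0.28069

0.281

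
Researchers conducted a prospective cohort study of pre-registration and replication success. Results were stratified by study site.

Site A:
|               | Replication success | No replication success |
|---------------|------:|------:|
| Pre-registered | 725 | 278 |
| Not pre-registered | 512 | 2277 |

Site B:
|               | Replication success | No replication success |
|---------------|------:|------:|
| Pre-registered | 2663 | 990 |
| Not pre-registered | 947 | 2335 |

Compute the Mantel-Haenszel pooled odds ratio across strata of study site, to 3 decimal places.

OR_MH = Σ(aᵢdᵢ/nᵢ) / Σ(bᵢcᵢ/nᵢ), where nᵢ is the stratum total.
Stratum 1 (Site A): n = 3792; a·d/n = 725·2277/3792 = 435.3441; b·c/n = 278·512/3792 = 37.5359
Stratum 2 (Site B): n = 6935; a·d/n = 2663·2335/6935 = 896.6265; b·c/n = 990·947/6935 = 135.1882
OR_MH = (435.3441 + 896.6265) / (37.5359 + 135.1882) = 1331.9707 / 172.7240 = 7.71155

7.712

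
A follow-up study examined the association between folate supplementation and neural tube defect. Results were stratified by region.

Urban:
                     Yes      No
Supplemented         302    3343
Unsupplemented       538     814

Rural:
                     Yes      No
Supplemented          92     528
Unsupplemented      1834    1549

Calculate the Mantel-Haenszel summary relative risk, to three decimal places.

0.236

RR_MH = Σ(aᵢ·n₀ᵢ/nᵢ) / Σ(cᵢ·n₁ᵢ/nᵢ), with n₁ᵢ = aᵢ+bᵢ (exposed), n₀ᵢ = cᵢ+dᵢ (unexposed), nᵢ = n₁ᵢ+n₀ᵢ.
Stratum 1 (Urban): n₁ = 3645, n₀ = 1352, n = 4997; a·n₀/n = 302·1352/4997 = 81.7098; c·n₁/n = 538·3645/4997 = 392.4375
Stratum 2 (Rural): n₁ = 620, n₀ = 3383, n = 4003; a·n₀/n = 92·3383/4003 = 77.7507; c·n₁/n = 1834·620/4003 = 284.0570
RR_MH = (81.7098 + 77.7507) / (392.4375 + 284.0570) = 159.4605 / 676.4944 = 0.23572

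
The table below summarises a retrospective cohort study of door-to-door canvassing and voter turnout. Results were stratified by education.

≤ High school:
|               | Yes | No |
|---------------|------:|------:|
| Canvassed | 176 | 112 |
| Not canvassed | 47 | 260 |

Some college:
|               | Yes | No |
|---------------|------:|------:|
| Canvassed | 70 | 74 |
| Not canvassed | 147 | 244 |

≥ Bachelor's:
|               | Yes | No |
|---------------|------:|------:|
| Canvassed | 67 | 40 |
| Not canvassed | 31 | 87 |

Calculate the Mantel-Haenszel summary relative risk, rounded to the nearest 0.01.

2.30

RR_MH = Σ(aᵢ·n₀ᵢ/nᵢ) / Σ(cᵢ·n₁ᵢ/nᵢ), with n₁ᵢ = aᵢ+bᵢ (exposed), n₀ᵢ = cᵢ+dᵢ (unexposed), nᵢ = n₁ᵢ+n₀ᵢ.
Stratum 1 (≤ High school): n₁ = 288, n₀ = 307, n = 595; a·n₀/n = 176·307/595 = 90.8101; c·n₁/n = 47·288/595 = 22.7496
Stratum 2 (Some college): n₁ = 144, n₀ = 391, n = 535; a·n₀/n = 70·391/535 = 51.1589; c·n₁/n = 147·144/535 = 39.5664
Stratum 3 (≥ Bachelor's): n₁ = 107, n₀ = 118, n = 225; a·n₀/n = 67·118/225 = 35.1378; c·n₁/n = 31·107/225 = 14.7422
RR_MH = (90.8101 + 51.1589 + 35.1378) / (22.7496 + 39.5664 + 14.7422) = 177.1067 / 77.0582 = 2.29835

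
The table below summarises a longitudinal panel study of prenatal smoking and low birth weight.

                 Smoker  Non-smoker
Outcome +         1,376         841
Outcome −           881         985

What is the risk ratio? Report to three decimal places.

Reading the table with exposure as columns: a = 1376 (Smoker, case), b = 881 (Smoker, non-case), c = 841 (Non-smoker, case), d = 985.
Risk in exposed = 1376/2257 = 0.60966; risk in unexposed = 841/1826 = 0.46057.
RR = 0.60966 / 0.46057 = 1.32371
The risk among the exposed is 1.32 times that among the unexposed.

1.324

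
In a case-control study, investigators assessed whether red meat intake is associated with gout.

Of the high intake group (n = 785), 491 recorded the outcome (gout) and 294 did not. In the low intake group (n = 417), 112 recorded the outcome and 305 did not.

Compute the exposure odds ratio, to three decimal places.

From the description: a = 491, b = 294, c = 112, d = 305.
OR = (a·d)/(b·c) = (491 × 305) / (294 × 112) = 149755 / 32928 = 4.54795
The odds of gout are about 4.55 times as high in the high intake group.

4.548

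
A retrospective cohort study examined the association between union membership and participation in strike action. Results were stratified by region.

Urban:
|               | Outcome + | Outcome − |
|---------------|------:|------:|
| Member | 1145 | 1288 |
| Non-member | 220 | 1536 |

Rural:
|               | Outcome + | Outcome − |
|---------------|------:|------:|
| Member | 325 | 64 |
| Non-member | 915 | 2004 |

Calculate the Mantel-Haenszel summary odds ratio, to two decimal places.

OR_MH = Σ(aᵢdᵢ/nᵢ) / Σ(bᵢcᵢ/nᵢ), where nᵢ is the stratum total.
Stratum 1 (Urban): n = 4189; a·d/n = 1145·1536/4189 = 419.8424; b·c/n = 1288·220/4189 = 67.6438
Stratum 2 (Rural): n = 3308; a·d/n = 325·2004/3308 = 196.8863; b·c/n = 64·915/3308 = 17.7025
OR_MH = (419.8424 + 196.8863) / (67.6438 + 17.7025) = 616.7288 / 85.3464 = 7.22619

7.23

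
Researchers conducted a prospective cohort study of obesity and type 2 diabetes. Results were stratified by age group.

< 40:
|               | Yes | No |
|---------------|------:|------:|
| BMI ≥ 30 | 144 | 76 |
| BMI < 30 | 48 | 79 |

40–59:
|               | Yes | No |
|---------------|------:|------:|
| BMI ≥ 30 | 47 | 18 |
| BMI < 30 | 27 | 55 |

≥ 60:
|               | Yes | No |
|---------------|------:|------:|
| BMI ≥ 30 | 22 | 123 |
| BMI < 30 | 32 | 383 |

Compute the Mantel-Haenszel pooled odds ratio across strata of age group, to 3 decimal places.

3.138

OR_MH = Σ(aᵢdᵢ/nᵢ) / Σ(bᵢcᵢ/nᵢ), where nᵢ is the stratum total.
Stratum 1 (< 40): n = 347; a·d/n = 144·79/347 = 32.7839; b·c/n = 76·48/347 = 10.5130
Stratum 2 (40–59): n = 147; a·d/n = 47·55/147 = 17.5850; b·c/n = 18·27/147 = 3.3061
Stratum 3 (≥ 60): n = 560; a·d/n = 22·383/560 = 15.0464; b·c/n = 123·32/560 = 7.0286
OR_MH = (32.7839 + 17.5850 + 15.0464) / (10.5130 + 3.3061 + 7.0286) = 65.4153 / 20.8477 = 3.13778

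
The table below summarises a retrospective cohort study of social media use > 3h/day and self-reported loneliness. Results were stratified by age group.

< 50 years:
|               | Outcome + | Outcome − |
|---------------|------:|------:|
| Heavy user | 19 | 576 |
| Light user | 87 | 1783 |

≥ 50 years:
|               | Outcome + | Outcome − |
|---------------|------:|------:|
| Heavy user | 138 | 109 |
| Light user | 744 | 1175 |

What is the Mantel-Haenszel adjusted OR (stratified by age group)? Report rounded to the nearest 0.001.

OR_MH = Σ(aᵢdᵢ/nᵢ) / Σ(bᵢcᵢ/nᵢ), where nᵢ is the stratum total.
Stratum 1 (< 50 years): n = 2465; a·d/n = 19·1783/2465 = 13.7432; b·c/n = 576·87/2465 = 20.3294
Stratum 2 (≥ 50 years): n = 2166; a·d/n = 138·1175/2166 = 74.8615; b·c/n = 109·744/2166 = 37.4404
OR_MH = (13.7432 + 74.8615) / (20.3294 + 37.4404) = 88.6047 / 57.7699 = 1.53375

1.534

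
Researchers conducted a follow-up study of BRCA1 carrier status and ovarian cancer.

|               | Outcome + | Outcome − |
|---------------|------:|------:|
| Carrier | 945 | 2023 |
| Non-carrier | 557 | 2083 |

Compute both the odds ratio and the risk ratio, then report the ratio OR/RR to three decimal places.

1.158

Cells: a = 945, b = 2023, c = 557, d = 2083.
OR = (945·2083)/(2023·557) = 1968435/1126811 = 1.74691
Risk in exposed = 945/2968 = 0.31840; risk in unexposed = 557/2640 = 0.21098; RR = 1.50910
OR/RR = 1.74691 / 1.50910 = 1.15759
The outcome is not rare, so the OR lies further from 1 than the RR.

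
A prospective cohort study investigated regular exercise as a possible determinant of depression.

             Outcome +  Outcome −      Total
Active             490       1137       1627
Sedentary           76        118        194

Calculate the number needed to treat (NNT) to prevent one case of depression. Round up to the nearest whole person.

Risk in treated group = 490/1627 = 0.30117; risk in control = 76/194 = 0.39175.
Absolute risk reduction = 0.39175 − 0.30117 = 0.09058
NNT = 1 / ARR = 1 / 0.09058 = 11.039 → round up → 12

12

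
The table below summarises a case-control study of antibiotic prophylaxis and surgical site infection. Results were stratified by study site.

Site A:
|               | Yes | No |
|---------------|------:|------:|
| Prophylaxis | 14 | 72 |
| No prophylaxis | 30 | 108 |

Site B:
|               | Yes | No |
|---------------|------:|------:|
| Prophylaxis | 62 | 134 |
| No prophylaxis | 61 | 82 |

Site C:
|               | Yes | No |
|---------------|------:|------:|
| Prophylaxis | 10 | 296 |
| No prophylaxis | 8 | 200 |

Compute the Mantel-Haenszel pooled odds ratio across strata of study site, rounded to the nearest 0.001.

0.668

OR_MH = Σ(aᵢdᵢ/nᵢ) / Σ(bᵢcᵢ/nᵢ), where nᵢ is the stratum total.
Stratum 1 (Site A): n = 224; a·d/n = 14·108/224 = 6.7500; b·c/n = 72·30/224 = 9.6429
Stratum 2 (Site B): n = 339; a·d/n = 62·82/339 = 14.9971; b·c/n = 134·61/339 = 24.1121
Stratum 3 (Site C): n = 514; a·d/n = 10·200/514 = 3.8911; b·c/n = 296·8/514 = 4.6070
OR_MH = (6.7500 + 14.9971 + 3.8911) / (9.6429 + 24.1121 + 4.6070) = 25.6381 / 38.3620 = 0.66832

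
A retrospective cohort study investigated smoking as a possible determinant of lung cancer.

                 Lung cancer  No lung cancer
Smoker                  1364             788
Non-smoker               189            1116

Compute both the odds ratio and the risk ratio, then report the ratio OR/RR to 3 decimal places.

Cells: a = 1364, b = 788, c = 189, d = 1116.
OR = (1364·1116)/(788·189) = 1522224/148932 = 10.22093
Risk in exposed = 1364/2152 = 0.63383; risk in unexposed = 189/1305 = 0.14483; RR = 4.37644
OR/RR = 10.22093 / 4.37644 = 2.33545
The outcome is not rare, so the OR lies further from 1 than the RR.

2.335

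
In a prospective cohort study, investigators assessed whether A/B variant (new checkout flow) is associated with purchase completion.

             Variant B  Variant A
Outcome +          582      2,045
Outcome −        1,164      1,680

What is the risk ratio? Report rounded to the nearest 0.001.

Reading the table with exposure as columns: a = 582 (Variant B, case), b = 1164 (Variant B, non-case), c = 2045 (Variant A, case), d = 1680.
Risk in exposed = 582/1746 = 0.33333; risk in unexposed = 2045/3725 = 0.54899.
RR = 0.33333 / 0.54899 = 0.60717
The risk is 39% lower among the exposed than among the unexposed.

0.607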